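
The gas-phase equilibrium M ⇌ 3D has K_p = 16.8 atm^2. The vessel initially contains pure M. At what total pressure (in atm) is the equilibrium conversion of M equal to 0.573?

P = 2.55 atm

Take 1 mol M as basis and let X be its fractional conversion, so ξ = X.
Moles: n_M = 1 − X; n_D = 3X.
Total moles n_T = 1 + 2X.
K_p = p_D^3 / (p_M) with p_i = (n_i/n_T)·P.
At X = 0.573: the mole-fraction product g(X) = Π y_i^ν_i = 2.583. Since K_p = g(X)·P^{2}, P = (K_p/g)^(1/2) = (16.8/2.583)^(1/2) = 2.55 atm.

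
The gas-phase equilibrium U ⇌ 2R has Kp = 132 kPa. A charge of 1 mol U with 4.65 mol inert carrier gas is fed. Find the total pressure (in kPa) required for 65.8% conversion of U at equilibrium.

Take 1 mol U as basis and let X be its fractional conversion, so ξ = X.
Mole table: n_U = 1 − X; n_R = 2X; n_I = 4.65 (inert).
Total moles n_T = 5.65 + X.
Kp = p_R^2 / (p_U) with p_i = (n_i/n_T)·P.
At X = 0.658: the mole-fraction product g(X) = Π y_i^ν_i = 0.8028. Since Kp = g(X)·P^{1}, P = (Kp/g)^(1/1) = (132/0.8028)^(1/1) = 164 kPa.

P = 164 kPa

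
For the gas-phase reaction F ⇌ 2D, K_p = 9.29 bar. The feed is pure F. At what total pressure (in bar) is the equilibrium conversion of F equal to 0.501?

P = 6.93 bar

Let X = conversion of F (basis 1 mol F); extent of reaction ξ = X.
Species balance: n_F = 1 − X; n_D = 2X.
Total moles n_T = 1 + X.
K_p = p_D^2 / (p_F) with p_i = (n_i/n_T)·P.
At X = 0.501: the mole-fraction product g(X) = Π y_i^ν_i = 1.34. Since K_p = g(X)·P^{1}, P = (K_p/g)^(1/1) = (9.29/1.34)^(1/1) = 6.93 bar.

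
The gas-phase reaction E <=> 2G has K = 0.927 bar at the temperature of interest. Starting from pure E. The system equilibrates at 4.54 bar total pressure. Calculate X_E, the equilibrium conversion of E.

Let X = conversion of E (basis 1 mol E); extent of reaction ξ = X.
At extent ξ: n_E = 1 − X; n_G = 2X.
Total moles n_T = 1 + X.
y_i = n_i/n_T, p_i = y_i·P. K = p_G^2 / (p_E).
Setting this equal to 0.927 bar and taking the physical root (0 < X < 1) gives X = 0.220.

X = 0.220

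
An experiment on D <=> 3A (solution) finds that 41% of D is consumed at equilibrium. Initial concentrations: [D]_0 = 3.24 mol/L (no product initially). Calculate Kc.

Kc = 33.1 (mol/L)^2

Let X = conversion of D.
Concentrations: [D] = 3.24 − 3.24X; [A] = 9.72X.
At X = 0.41: [D] = 1.91, [A] = 3.99.
Kc = [A]^3 / ([D]) = 33.1 (mol/L)^2.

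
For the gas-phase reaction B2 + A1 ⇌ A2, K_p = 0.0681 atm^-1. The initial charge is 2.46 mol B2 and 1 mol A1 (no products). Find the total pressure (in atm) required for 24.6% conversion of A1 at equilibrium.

P = 6.95 atm

Basis: 1 mol A1 initially; let X = conversion of A1. Extent ξ = X.
Moles: n_B2 = 2.46 − X; n_A1 = 1 − X; n_A2 = X.
n_T = Σnᵢ = 3.46 − X.
K_p = p_A2 / (p_B2 p_A1) with p_i = (n_i/n_T)·P.
At X = 0.246: the mole-fraction product g(X) = Π y_i^ν_i = 0.4736. Since K_p = g(X)·P^{-1}, P = (g/K_p)^(1/1) = (0.4736/0.0681)^(1/1) = 6.95 atm.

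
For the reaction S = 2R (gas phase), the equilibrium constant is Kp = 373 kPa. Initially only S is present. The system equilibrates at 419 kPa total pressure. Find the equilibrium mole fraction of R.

Take 1 mol S as basis and let X be its fractional conversion, so ξ = X.
Mole table: n_S = 1 − X; n_R = 2X.
Summing: n_T = 1 + X.
Mole fractions y_i = n_i/n_T; Kp = p_R^2 / (p_S) with p_i = y_i·P.
Setting this equal to 373 kPa and taking the physical root (0 < X < 1) gives X = 0.427.
Then n_R = 0.853, n_T = 1.43, so y_R = 0.598.

y_R = 0.598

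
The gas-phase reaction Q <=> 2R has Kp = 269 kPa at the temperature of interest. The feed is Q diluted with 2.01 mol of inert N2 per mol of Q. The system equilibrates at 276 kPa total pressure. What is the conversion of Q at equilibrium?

Take 1 mol Q as basis and let X be its fractional conversion, so ξ = X.
Moles: n_Q = 1 − X; n_R = 2X; n_I = 2.01 (inert).
Summing: n_T = 3.01 + X.
Mole fractions y_i = n_i/n_T; Kp = p_R^2 / (p_Q) with p_i = y_i·P.
Setting this equal to 269 kPa and taking the physical root (0 < X < 1) gives X = 0.596.

X = 0.596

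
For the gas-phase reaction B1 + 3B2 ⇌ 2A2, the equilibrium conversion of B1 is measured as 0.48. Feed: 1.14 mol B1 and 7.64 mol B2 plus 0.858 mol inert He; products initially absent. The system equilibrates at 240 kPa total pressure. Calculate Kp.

Let X = conversion of B1 (basis 1.14 mol B1); extent of reaction ξ = 1.14X.
At extent ξ: n_B1 = 1.14 − 1.14X; n_B2 = 7.64 − 3.42X; n_A2 = 2.28X; n_I = 0.858 (inert).
Summing: n_T = 9.64 − 2.28X.
At X = 0.48: n_B1 = 0.593, n_B2 = 6, n_A2 = 1.09, n_T = 8.54.
p_i = (n_i/n_T)·P. Kp = p_A2^2 / (p_B1 p_B2^3) = 1.19e-05 kPa^-2.

Kp = 1.19e-05 kPa^-2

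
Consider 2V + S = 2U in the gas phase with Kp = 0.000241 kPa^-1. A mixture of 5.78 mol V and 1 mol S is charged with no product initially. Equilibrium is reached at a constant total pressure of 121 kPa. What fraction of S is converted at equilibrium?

X = 0.165

Take 1 mol S as basis and let X be its fractional conversion, so ξ = X.
Moles: n_V = 5.78 − 2X; n_S = 1 − X; n_U = 2X.
Summing: n_T = 6.78 − X.
y_i = n_i/n_T, p_i = y_i·P. Kp = p_U^2 / (p_V^2 p_S).
This yields a degree-3 equation in X; solving on (0,1), X = 0.165.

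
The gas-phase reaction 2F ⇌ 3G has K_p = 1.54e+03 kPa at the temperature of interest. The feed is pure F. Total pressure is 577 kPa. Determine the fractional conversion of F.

Take 1 mol F as basis and let X be its fractional conversion, so ξ = 0.5X.
Species balance: n_F = 1 − X; n_G = 1.5X.
Summing: n_T = 1 + 0.5X.
With p_i = (n_i/n_T)P, K_p = p_G^3 / (p_F^2).
This yields a degree-3 equation in X; solving on (0,1), X = 0.572.

X = 0.572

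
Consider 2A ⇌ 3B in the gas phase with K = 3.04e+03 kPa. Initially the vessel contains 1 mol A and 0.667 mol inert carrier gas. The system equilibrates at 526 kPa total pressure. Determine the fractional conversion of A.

X = 0.691

Basis: 1 mol A initially; let X = conversion of A. Extent ξ = 0.5X.
Moles: n_A = 1 − X; n_B = 1.5X; n_I = 0.667 (inert).
Summing: n_T = 1.67 + 0.5X.
With p_i = (n_i/n_T)P, K = p_B^3 / (p_A^2).
Substituting and setting equal to 3.04e+03 kPa gives a polynomial in X; the root in (0,1) is X = 0.691.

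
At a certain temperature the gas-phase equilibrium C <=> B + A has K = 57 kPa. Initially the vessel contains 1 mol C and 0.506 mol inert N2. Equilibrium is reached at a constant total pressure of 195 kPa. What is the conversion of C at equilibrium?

Let X = conversion of C (basis 1 mol C); extent of reaction ξ = X.
Mole table: n_C = 1 − X; n_B = X; n_A = X; n_I = 0.506 (inert).
n_T = Σnᵢ = 1.51 + X.
With p_i = (n_i/n_T)P, K = p_B p_A / (p_C).
Equating to 57 kPa and solving on 0 < X < 1: X = 0.529.

X = 0.529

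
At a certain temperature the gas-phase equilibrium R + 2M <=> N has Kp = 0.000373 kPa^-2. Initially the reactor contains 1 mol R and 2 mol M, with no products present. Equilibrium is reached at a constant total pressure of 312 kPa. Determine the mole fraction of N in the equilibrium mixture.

y_N = 0.536

Take 1 mol R as basis and let X be its fractional conversion, so ξ = X.
Moles: n_R = 1 − X; n_M = 2 − 2X; n_N = X.
Total moles n_T = 3 − 2X.
With p_i = (n_i/n_T)P, Kp = p_N / (p_R p_M^2).
Equating to 0.000373 kPa^-2 and solving on 0 < X < 1: X = 0.776.
Then n_N = 0.776, n_T = 1.45, so y_N = 0.536.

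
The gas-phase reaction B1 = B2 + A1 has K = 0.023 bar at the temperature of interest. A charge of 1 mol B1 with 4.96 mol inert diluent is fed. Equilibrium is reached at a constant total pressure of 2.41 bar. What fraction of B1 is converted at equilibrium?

X = 0.215

Basis: 1 mol B1 initially; let X = conversion of B1. Extent ξ = X.
Mole table: n_B1 = 1 − X; n_B2 = X; n_A1 = X; n_I = 4.96 (inert).
Total moles n_T = 5.96 + X.
y_i = n_i/n_T, p_i = y_i·P. K = p_B2 p_A1 / (p_B1).
Setting this equal to 0.023 bar and taking the physical root (0 < X < 1) gives X = 0.215.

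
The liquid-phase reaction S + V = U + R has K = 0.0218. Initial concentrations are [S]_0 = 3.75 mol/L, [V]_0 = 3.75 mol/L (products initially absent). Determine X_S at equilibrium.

X = 0.129

Let X = conversion of S; extent ξ = 3.75·X mol/L.
Concentrations: [S] = 3.75 − 3.75X; [V] = 3.75 − 3.75X; [U] = 3.75X; [R] = 3.75X.
K = [U] [R] / ([S] [V]).
Setting equal to 0.0218 and solving for X on (0,1) gives X = 0.129.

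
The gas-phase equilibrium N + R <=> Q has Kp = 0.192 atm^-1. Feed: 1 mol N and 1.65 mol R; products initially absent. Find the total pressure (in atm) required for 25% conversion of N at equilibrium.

P = 2.98 atm

Let X = conversion of N (basis 1 mol N); extent of reaction ξ = X.
Mole table: n_N = 1 − X; n_R = 1.65 − X; n_Q = X.
Summing: n_T = 2.65 − X.
Kp = p_Q / (p_N p_R) with p_i = (n_i/n_T)·P.
At X = 0.25: the mole-fraction product g(X) = Π y_i^ν_i = 0.5714. Since Kp = g(X)·P^{-1}, P = (g/Kp)^(1/1) = (0.5714/0.192)^(1/1) = 2.98 atm.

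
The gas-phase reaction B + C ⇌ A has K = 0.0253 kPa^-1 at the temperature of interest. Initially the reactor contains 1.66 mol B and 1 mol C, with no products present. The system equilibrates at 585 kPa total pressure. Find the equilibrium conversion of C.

Let X = conversion of C (basis 1 mol C); extent of reaction ξ = X.
Mole table: n_B = 1.66 − X; n_C = 1 − X; n_A = X.
Summing: n_T = 2.66 − X.
y_i = n_i/n_T, p_i = y_i·P. K = p_A / (p_B p_C).
Equating to 0.0253 kPa^-1 and solving on 0 < X < 1: X = 0.867.

X = 0.867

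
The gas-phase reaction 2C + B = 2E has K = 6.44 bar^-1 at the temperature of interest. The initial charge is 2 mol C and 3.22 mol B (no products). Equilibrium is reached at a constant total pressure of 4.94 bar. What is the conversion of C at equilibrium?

Let X = conversion of C (basis 2 mol C); extent of reaction ξ = X.
Mole table: n_C = 2 − 2X; n_B = 3.22 − X; n_E = 2X.
Summing: n_T = 5.22 − X.
With p_i = (n_i/n_T)P, K = p_E^2 / (p_C^2 p_B).
This yields a degree-3 equation in X; solving on (0,1), X = 0.807.

X = 0.807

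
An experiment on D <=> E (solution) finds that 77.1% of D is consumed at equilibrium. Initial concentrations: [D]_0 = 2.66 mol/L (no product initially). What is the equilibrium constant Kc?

Let X = conversion of D.
Concentrations: [D] = 2.66 − 2.66X; [E] = 2.66X.
At X = 0.771: [D] = 0.609, [E] = 2.05.
Kc = [E] / ([D]) = 3.37.

Kc = 3.37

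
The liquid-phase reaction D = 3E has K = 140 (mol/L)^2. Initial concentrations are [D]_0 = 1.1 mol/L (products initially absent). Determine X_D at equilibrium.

Let X = conversion of D; extent ξ = 1.1·X mol/L.
Concentrations: [D] = 1.1 − 1.1X; [E] = 3.3X.
K = [E]^3 / ([D]).
Solving K = 140 for X ∈ (0,1): X = 0.854.

X = 0.854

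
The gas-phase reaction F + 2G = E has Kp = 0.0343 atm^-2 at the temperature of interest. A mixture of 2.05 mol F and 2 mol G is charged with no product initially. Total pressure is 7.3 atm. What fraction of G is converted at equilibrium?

X = 0.405

Let X = conversion of G (basis 2 mol G); extent of reaction ξ = X.
Mole table: n_F = 2.05 − X; n_G = 2 − 2X; n_E = X.
Total moles n_T = 4.05 − 2X.
y_i = n_i/n_T, p_i = y_i·P. Kp = p_E / (p_F p_G^2).
This yields a degree-3 equation in X; solving on (0,1), X = 0.405.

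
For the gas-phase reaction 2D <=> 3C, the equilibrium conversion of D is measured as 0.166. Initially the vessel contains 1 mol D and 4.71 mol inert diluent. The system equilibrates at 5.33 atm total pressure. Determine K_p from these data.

Let X = conversion of D (basis 1 mol D); extent of reaction ξ = 0.5X.
Mole table: n_D = 1 − X; n_C = 1.5X; n_I = 4.71 (inert).
Summing: n_T = 5.71 + 0.5X.
At X = 0.166: n_D = 0.834, n_C = 0.249, n_T = 5.79.
p_i = (n_i/n_T)·P. K_p = p_C^3 / (p_D^2) = 0.0204 atm.

K_p = 0.0204 atm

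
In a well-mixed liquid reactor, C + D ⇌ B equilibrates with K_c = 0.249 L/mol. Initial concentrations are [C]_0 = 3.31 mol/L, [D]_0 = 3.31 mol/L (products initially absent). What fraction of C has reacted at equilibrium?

Let X = conversion of C; extent ξ = 3.31·X mol/L.
Concentrations: [C] = 3.31 − 3.31X; [D] = 3.31 − 3.31X; [B] = 3.31X.
K_c = [B] / ([C] [D]).
Equating to 0.249 L/mol: the physical root is X = 0.349.

X = 0.349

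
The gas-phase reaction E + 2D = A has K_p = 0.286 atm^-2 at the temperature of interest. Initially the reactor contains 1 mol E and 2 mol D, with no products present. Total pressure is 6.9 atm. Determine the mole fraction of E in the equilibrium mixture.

Let X = conversion of E (basis 1 mol E); extent of reaction ξ = X.
At extent ξ: n_E = 1 − X; n_D = 2 − 2X; n_A = X.
n_T = Σnᵢ = 3 − 2X.
With p_i = (n_i/n_T)P, K_p = p_A / (p_E p_D^2).
Setting this equal to 0.286 atm^-2 and taking the physical root (0 < X < 1) gives X = 0.677.
Then n_E = 0.323, n_T = 1.65, so y_E = 0.196.

y_E = 0.196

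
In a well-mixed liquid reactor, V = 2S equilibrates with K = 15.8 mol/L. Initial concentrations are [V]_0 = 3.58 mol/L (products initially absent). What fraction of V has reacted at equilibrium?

X = 0.635

Let X = conversion of V; extent ξ = 3.58·X mol/L.
Concentrations: [V] = 3.58 − 3.58X; [S] = 7.16X.
K = [S]^2 / ([V]).
Solving K = 15.8 for X ∈ (0,1): X = 0.635.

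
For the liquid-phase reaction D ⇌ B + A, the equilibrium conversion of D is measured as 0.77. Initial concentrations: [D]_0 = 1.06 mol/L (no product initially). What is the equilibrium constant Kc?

Kc = 2.73 mol/L

Let X = conversion of D.
Concentrations: [D] = 1.06 − 1.06X; [B] = 1.06X; [A] = 1.06X.
At X = 0.77: [D] = 0.244, [B] = 0.816, [A] = 0.816.
Kc = [B] [A] / ([D]) = 2.73 mol/L.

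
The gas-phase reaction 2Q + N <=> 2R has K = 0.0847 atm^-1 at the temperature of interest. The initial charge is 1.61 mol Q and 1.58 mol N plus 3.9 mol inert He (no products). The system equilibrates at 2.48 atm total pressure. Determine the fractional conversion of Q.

X = 0.173

Basis: 1.61 mol Q initially; let X = conversion of Q. Extent ξ = 0.805X.
Moles: n_Q = 1.61 − 1.61X; n_N = 1.58 − 0.805X; n_R = 1.61X; n_I = 3.9 (inert).
n_T = Σnᵢ = 7.09 − 0.805X.
With p_i = (n_i/n_T)P, K = p_R^2 / (p_Q^2 p_N).
Setting this equal to 0.0847 atm^-1 and taking the physical root (0 < X < 1) gives X = 0.173.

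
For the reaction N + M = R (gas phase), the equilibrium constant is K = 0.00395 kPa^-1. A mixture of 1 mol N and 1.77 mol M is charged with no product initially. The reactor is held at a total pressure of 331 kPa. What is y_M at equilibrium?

Take 1 mol N as basis and let X be its fractional conversion, so ξ = X.
Mole table: n_N = 1 − X; n_M = 1.77 − X; n_R = X.
Total moles n_T = 2.77 − X.
Mole fractions y_i = n_i/n_T; K = p_R / (p_N p_M) with p_i = y_i·P.
Setting this equal to 0.00395 kPa^-1 and taking the physical root (0 < X < 1) gives X = 0.428.
Then n_M = 1.34, n_T = 2.34, so y_M = 0.573.

y_M = 0.573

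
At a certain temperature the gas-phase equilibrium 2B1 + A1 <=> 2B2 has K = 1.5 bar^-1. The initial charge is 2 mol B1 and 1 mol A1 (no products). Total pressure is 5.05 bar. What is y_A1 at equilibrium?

Basis: 2 mol B1 initially; let X = conversion of B1. Extent ξ = X.
Moles: n_B1 = 2 − 2X; n_A1 = 1 − X; n_B2 = 2X.
Total moles n_T = 3 − X.
y_i = n_i/n_T, p_i = y_i·P. K = p_B2^2 / (p_B1^2 p_A1).
Equating to 1.5 bar^-1 and solving on 0 < X < 1: X = 0.543.
Then n_A1 = 0.457, n_T = 2.46, so y_A1 = 0.186.

y_A1 = 0.186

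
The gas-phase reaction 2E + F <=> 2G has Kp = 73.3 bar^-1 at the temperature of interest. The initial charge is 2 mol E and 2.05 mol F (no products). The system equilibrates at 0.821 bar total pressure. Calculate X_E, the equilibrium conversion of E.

Take 2 mol E as basis and let X be its fractional conversion, so ξ = X.
Species balance: n_E = 2 − 2X; n_F = 2.05 − X; n_G = 2X.
Summing: n_T = 4.05 − X.
y_i = n_i/n_T, p_i = y_i·P. Kp = p_G^2 / (p_E^2 p_F).
Equating to 73.3 bar^-1 and solving on 0 < X < 1: X = 0.827.

X = 0.827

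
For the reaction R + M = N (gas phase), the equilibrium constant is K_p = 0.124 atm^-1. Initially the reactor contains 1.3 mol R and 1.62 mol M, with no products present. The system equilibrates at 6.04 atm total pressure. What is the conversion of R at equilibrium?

Basis: 1.3 mol R initially; let X = conversion of R. Extent ξ = 1.3X.
Moles: n_R = 1.3 − 1.3X; n_M = 1.62 − 1.3X; n_N = 1.3X.
n_T = Σnᵢ = 2.92 − 1.3X.
With p_i = (n_i/n_T)P, K_p = p_N / (p_R p_M).
Equating to 0.124 atm^-1 and solving on 0 < X < 1: X = 0.270.

X = 0.270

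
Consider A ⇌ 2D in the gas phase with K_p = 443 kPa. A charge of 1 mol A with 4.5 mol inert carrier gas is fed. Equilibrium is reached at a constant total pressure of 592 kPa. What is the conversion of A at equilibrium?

X = 0.642

Take 1 mol A as basis and let X be its fractional conversion, so ξ = X.
Moles: n_A = 1 − X; n_D = 2X; n_I = 4.5 (inert).
n_T = Σnᵢ = 5.5 + X.
y_i = n_i/n_T, p_i = y_i·P. K_p = p_D^2 / (p_A).
Setting this equal to 443 kPa and taking the physical root (0 < X < 1) gives X = 0.642.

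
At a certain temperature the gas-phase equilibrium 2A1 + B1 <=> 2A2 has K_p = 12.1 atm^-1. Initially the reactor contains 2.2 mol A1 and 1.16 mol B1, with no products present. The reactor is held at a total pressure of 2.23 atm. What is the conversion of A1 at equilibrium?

Basis: 2.2 mol A1 initially; let X = conversion of A1. Extent ξ = 1.1X.
Species balance: n_A1 = 2.2 − 2.2X; n_B1 = 1.16 − 1.1X; n_A2 = 2.2X.
n_T = Σnᵢ = 3.36 − 1.1X.
Mole fractions y_i = n_i/n_T; K_p = p_A2^2 / (p_A1^2 p_B1) with p_i = y_i·P.
Setting this equal to 12.1 atm^-1 and taking the physical root (0 < X < 1) gives X = 0.675.

X = 0.675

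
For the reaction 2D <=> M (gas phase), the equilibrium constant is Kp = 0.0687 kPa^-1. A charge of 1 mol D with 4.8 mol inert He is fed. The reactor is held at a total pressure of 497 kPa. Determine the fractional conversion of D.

Let X = conversion of D (basis 1 mol D); extent of reaction ξ = 0.5X.
Mole table: n_D = 1 − X; n_M = 0.5X; n_I = 4.8 (inert).
Total moles n_T = 5.8 − 0.5X.
Mole fractions y_i = n_i/n_T; Kp = p_M / (p_D^2) with p_i = y_i·P.
Setting this equal to 0.0687 kPa^-1 and taking the physical root (0 < X < 1) gives X = 0.755.

X = 0.755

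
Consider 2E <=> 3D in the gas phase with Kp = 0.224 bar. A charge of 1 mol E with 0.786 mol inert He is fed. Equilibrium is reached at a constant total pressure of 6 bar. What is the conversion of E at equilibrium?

Basis: 1 mol E initially; let X = conversion of E. Extent ξ = 0.5X.
Mole table: n_E = 1 − X; n_D = 1.5X; n_I = 0.786 (inert).
Total moles n_T = 1.79 + 0.5X.
Mole fractions y_i = n_i/n_T; Kp = p_D^3 / (p_E^2) with p_i = y_i·P.
This yields a degree-3 equation in X; solving on (0,1), X = 0.232.

X = 0.232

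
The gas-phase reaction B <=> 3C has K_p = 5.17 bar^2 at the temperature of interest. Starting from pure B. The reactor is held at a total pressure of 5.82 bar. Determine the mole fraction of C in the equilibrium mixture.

y_C = 0.440

Take 1 mol B as basis and let X be its fractional conversion, so ξ = X.
Moles: n_B = 1 − X; n_C = 3X.
n_T = Σnᵢ = 1 + 2X.
Mole fractions y_i = n_i/n_T; K_p = p_C^3 / (p_B) with p_i = y_i·P.
This yields a degree-3 equation in X; solving on (0,1), X = 0.208.
Then n_C = 0.623, n_T = 1.42, so y_C = 0.440.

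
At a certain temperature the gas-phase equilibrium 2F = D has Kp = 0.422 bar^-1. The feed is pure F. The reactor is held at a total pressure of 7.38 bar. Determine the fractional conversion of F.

Take 1 mol F as basis and let X be its fractional conversion, so ξ = 0.5X.
Mole table: n_F = 1 − X; n_D = 0.5X.
Summing: n_T = 1 − 0.5X.
Mole fractions y_i = n_i/n_T; Kp = p_D / (p_F^2) with p_i = y_i·P.
Setting this equal to 0.422 bar^-1 and taking the physical root (0 < X < 1) gives X = 0.727.

X = 0.727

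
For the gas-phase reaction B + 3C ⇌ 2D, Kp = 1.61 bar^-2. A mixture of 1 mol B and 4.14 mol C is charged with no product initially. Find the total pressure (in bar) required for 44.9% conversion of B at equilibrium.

Basis: 1 mol B initially; let X = conversion of B. Extent ξ = X.
Species balance: n_B = 1 − X; n_C = 4.14 − 3X; n_D = 2X.
Summing: n_T = 5.14 − 2X.
Kp = p_D^2 / (p_B p_C^3) with p_i = (n_i/n_T)·P.
At X = 0.449: the mole-fraction product g(X) = Π y_i^ν_i = 1.209. Since Kp = g(X)·P^{-2}, P = (g/Kp)^(1/2) = (1.209/1.61)^(1/2) = 0.866 bar.

P = 0.866 bar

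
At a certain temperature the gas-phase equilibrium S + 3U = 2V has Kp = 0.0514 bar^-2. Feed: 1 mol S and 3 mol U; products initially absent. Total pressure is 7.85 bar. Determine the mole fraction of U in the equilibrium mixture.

Let X = conversion of S (basis 1 mol S); extent of reaction ξ = X.
Mole table: n_S = 1 − X; n_U = 3 − 3X; n_V = 2X.
Total moles n_T = 4 − 2X.
y_i = n_i/n_T, p_i = y_i·P. Kp = p_V^2 / (p_S p_U^3).
Setting this equal to 0.0514 bar^-2 and taking the physical root (0 < X < 1) gives X = 0.451.
Then n_U = 1.65, n_T = 3.1, so y_U = 0.532.

y_U = 0.532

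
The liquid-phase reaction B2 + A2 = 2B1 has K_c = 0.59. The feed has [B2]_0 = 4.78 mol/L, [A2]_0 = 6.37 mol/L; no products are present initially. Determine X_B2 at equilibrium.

X = 0.319

Let X = conversion of B2; extent ξ = 4.78·X mol/L.
Concentrations: [B2] = 4.78 − 4.78X; [A2] = 6.37 − 4.78X; [B1] = 9.56X.
K_c = [B1]^2 / ([B2] [A2]).
This equals 0.59 at X = 0.319 (the root in 0 < X < 1).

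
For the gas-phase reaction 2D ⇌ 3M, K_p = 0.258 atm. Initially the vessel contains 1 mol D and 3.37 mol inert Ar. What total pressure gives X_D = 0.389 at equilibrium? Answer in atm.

Let X = conversion of D (basis 1 mol D); extent of reaction ξ = 0.5X.
Moles: n_D = 1 − X; n_M = 1.5X; n_I = 3.37 (inert).
n_T = Σnᵢ = 4.37 + 0.5X.
K_p = p_M^3 / (p_D^2) with p_i = (n_i/n_T)·P.
At X = 0.389: the mole-fraction product g(X) = Π y_i^ν_i = 0.1166. Since K_p = g(X)·P^{1}, P = (K_p/g)^(1/1) = (0.258/0.1166)^(1/1) = 2.21 atm.

P = 2.21 atm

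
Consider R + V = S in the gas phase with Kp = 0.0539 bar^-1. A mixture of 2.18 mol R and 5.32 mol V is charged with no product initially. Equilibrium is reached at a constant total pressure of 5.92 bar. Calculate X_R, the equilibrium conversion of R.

X = 0.181

Take 2.18 mol R as basis and let X be its fractional conversion, so ξ = 2.18X.
Moles: n_R = 2.18 − 2.18X; n_V = 5.32 − 2.18X; n_S = 2.18X.
Total moles n_T = 7.5 − 2.18X.
y_i = n_i/n_T, p_i = y_i·P. Kp = p_S / (p_R p_V).
Substituting and setting equal to 0.0539 bar^-1 gives a polynomial in X; the root in (0,1) is X = 0.181.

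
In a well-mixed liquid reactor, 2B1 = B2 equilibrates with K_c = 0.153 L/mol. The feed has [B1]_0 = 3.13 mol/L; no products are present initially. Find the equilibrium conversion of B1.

Let X = conversion of B1; extent ξ = 3.13X/2 mol/L.
Concentrations: [B1] = 3.13 − 3.13X; [B2] = 1.56X.
K_c = [B2] / ([B1]^2).
This equals 0.153 at X = 0.375 (the root in 0 < X < 1).

X = 0.375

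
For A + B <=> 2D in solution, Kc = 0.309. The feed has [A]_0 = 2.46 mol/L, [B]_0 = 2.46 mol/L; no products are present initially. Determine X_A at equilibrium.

X = 0.217

Let X = conversion of A; extent ξ = 2.46·X mol/L.
Concentrations: [A] = 2.46 − 2.46X; [B] = 2.46 − 2.46X; [D] = 4.92X.
Kc = [D]^2 / ([A] [B]).
Equating to 0.309: the physical root is X = 0.217.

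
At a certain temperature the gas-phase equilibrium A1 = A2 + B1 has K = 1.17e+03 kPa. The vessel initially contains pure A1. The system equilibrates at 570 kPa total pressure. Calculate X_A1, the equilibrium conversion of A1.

X = 0.820

Basis: 1 mol A1 initially; let X = conversion of A1. Extent ξ = X.
Species balance: n_A1 = 1 − X; n_A2 = X; n_B1 = X.
Summing: n_T = 1 + X.
With p_i = (n_i/n_T)P, K = p_A2 p_B1 / (p_A1).
Setting this equal to 1.17e+03 kPa and taking the physical root (0 < X < 1) gives X = 0.820.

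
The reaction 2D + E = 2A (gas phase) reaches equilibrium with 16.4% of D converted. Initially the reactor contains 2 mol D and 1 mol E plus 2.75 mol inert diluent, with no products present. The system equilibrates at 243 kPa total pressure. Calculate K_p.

Take 2 mol D as basis and let X be its fractional conversion, so ξ = X.
Moles: n_D = 2 − 2X; n_E = 1 − X; n_A = 2X; n_I = 2.75 (inert).
Total moles n_T = 5.75 − X.
At X = 0.164: n_D = 1.67, n_E = 0.836, n_A = 0.328, n_T = 5.59.
p_i = (n_i/n_T)·P. K_p = p_A^2 / (p_D^2 p_E) = 0.00106 kPa^-1.

K_p = 0.00106 kPa^-1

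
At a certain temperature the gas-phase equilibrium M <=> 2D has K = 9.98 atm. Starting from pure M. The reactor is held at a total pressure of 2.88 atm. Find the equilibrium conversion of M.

Let X = conversion of M (basis 1 mol M); extent of reaction ξ = X.
Moles: n_M = 1 − X; n_D = 2X.
Total moles n_T = 1 + X.
y_i = n_i/n_T, p_i = y_i·P. K = p_D^2 / (p_M).
This yields a degree-2 equation in X; solving on (0,1), X = 0.681.

X = 0.681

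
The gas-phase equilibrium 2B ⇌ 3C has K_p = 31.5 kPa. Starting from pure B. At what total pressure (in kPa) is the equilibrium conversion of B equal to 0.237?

P = 457 kPa

Let X = conversion of B (basis 1 mol B); extent of reaction ξ = 0.5X.
Species balance: n_B = 1 − X; n_C = 1.5X.
n_T = Σnᵢ = 1 + 0.5X.
K_p = p_C^3 / (p_B^2) with p_i = (n_i/n_T)·P.
At X = 0.237: the mole-fraction product g(X) = Π y_i^ν_i = 0.069. Since K_p = g(X)·P^{1}, P = (K_p/g)^(1/1) = (31.5/0.069)^(1/1) = 457 kPa.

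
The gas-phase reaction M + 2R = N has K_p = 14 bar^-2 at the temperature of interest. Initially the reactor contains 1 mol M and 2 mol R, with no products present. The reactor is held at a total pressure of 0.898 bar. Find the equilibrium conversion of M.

Basis: 1 mol M initially; let X = conversion of M. Extent ξ = X.
Species balance: n_M = 1 − X; n_R = 2 − 2X; n_N = X.
Total moles n_T = 3 − 2X.
y_i = n_i/n_T, p_i = y_i·P. K_p = p_N / (p_M p_R^2).
Equating to 14 bar^-2 and solving on 0 < X < 1: X = 0.654.

X = 0.654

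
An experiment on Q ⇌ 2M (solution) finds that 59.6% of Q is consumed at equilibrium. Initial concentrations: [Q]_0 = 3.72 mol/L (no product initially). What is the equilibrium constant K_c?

Let X = conversion of Q.
Concentrations: [Q] = 3.72 − 3.72X; [M] = 7.44X.
At X = 0.596: [Q] = 1.5, [M] = 4.43.
K_c = [M]^2 / ([Q]) = 13.1 mol/L.

K_c = 13.1 mol/L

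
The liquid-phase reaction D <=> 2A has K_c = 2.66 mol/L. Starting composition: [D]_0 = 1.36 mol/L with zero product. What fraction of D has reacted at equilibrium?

X = 0.496

Let X = conversion of D; extent ξ = 1.36·X mol/L.
Concentrations: [D] = 1.36 − 1.36X; [A] = 2.72X.
K_c = [A]^2 / ([D]).
Setting equal to 2.66 and solving for X on (0,1) gives X = 0.496.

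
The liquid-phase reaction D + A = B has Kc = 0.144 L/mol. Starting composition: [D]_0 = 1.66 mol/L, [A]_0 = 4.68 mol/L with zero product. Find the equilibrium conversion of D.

X = 0.369

Let X = conversion of D; extent ξ = 1.66·X mol/L.
Concentrations: [D] = 1.66 − 1.66X; [A] = 4.68 − 1.66X; [B] = 1.66X.
Kc = [B] / ([D] [A]).
Equating to 0.144 L/mol: the physical root is X = 0.369.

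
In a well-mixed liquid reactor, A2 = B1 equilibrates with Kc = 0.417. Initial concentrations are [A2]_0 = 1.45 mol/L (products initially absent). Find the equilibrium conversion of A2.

Let X = conversion of A2; extent ξ = 1.45·X mol/L.
Concentrations: [A2] = 1.45 − 1.45X; [B1] = 1.45X.
Kc = [B1] / ([A2]).
Setting equal to 0.417 and solving for X on (0,1) gives X = 0.294.

X = 0.294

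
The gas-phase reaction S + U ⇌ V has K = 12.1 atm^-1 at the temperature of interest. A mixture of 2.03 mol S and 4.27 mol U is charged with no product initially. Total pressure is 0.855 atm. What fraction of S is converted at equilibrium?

Let X = conversion of S (basis 2.03 mol S); extent of reaction ξ = 2.03X.
Species balance: n_S = 2.03 − 2.03X; n_U = 4.27 − 2.03X; n_V = 2.03X.
Summing: n_T = 6.3 − 2.03X.
y_i = n_i/n_T, p_i = y_i·P. K = p_V / (p_S p_U).
This yields a degree-2 equation in X; solving on (0,1), X = 0.852.

X = 0.852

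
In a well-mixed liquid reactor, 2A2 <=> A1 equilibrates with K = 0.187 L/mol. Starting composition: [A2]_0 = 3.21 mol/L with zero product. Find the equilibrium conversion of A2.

Let X = conversion of A2; extent ξ = 3.21X/2 mol/L.
Concentrations: [A2] = 3.21 − 3.21X; [A1] = 1.6X.
K = [A1] / ([A2]^2).
Solving K = 0.187 for X ∈ (0,1): X = 0.413.

X = 0.413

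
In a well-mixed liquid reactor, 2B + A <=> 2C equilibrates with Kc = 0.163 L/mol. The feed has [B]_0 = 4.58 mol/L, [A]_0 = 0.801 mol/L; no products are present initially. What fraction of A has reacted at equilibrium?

X = 0.555

Let X = conversion of A; extent ξ = 0.801·X mol/L.
Concentrations: [B] = 4.58 − 1.6X; [A] = 0.801 − 0.801X; [C] = 1.6X.
Kc = [C]^2 / ([B]^2 [A]).
This equals 0.163 at X = 0.555 (the root in 0 < X < 1).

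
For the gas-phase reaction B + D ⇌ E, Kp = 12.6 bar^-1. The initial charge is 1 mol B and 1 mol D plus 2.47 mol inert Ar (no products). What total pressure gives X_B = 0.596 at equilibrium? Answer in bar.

Basis: 1 mol B initially; let X = conversion of B. Extent ξ = X.
Mole table: n_B = 1 − X; n_D = 1 − X; n_E = X; n_I = 2.47 (inert).
Total moles n_T = 4.47 − X.
Kp = p_E / (p_B p_D) with p_i = (n_i/n_T)·P.
At X = 0.596: the mole-fraction product g(X) = Π y_i^ν_i = 14.15. Since Kp = g(X)·P^{-1}, P = (g/Kp)^(1/1) = (14.15/12.6)^(1/1) = 1.12 bar.

P = 1.12 bar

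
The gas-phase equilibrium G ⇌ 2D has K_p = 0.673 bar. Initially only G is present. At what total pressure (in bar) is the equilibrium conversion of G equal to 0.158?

P = 6.57 bar

Let X = conversion of G (basis 1 mol G); extent of reaction ξ = X.
Moles: n_G = 1 − X; n_D = 2X.
Summing: n_T = 1 + X.
K_p = p_D^2 / (p_G) with p_i = (n_i/n_T)·P.
At X = 0.158: the mole-fraction product g(X) = Π y_i^ν_i = 0.1024. Since K_p = g(X)·P^{1}, P = (K_p/g)^(1/1) = (0.673/0.1024)^(1/1) = 6.57 bar.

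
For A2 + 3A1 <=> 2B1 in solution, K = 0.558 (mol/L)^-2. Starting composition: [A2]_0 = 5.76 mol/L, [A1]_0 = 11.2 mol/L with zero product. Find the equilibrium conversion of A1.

X = 0.759

Let X = conversion of A1; extent ξ = 11.2X/3 mol/L.
Concentrations: [A2] = 5.76 − 3.73X; [A1] = 11.2 − 11.2X; [B1] = 7.47X.
K = [B1]^2 / ([A2] [A1]^3).
This equals 0.558 at X = 0.759 (the root in 0 < X < 1).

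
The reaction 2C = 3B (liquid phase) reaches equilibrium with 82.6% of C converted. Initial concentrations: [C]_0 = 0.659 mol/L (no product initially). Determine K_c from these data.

K_c = 41.4 mol/L

Let X = conversion of C.
Concentrations: [C] = 0.659 − 0.659X; [B] = 0.989X.
At X = 0.826: [C] = 0.115, [B] = 0.817.
K_c = [B]^3 / ([C]^2) = 41.4 mol/L.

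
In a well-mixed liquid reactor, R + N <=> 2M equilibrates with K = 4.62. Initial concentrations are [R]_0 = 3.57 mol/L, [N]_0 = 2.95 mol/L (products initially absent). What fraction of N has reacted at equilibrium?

X = 0.567

Let X = conversion of N; extent ξ = 2.95·X mol/L.
Concentrations: [R] = 3.57 − 2.95X; [N] = 2.95 − 2.95X; [M] = 5.9X.
K = [M]^2 / ([R] [N]).
This equals 4.62 at X = 0.567 (the root in 0 < X < 1).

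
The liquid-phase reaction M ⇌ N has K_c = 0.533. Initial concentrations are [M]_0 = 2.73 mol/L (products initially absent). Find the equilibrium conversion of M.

X = 0.348

Let X = conversion of M; extent ξ = 2.73·X mol/L.
Concentrations: [M] = 2.73 − 2.73X; [N] = 2.73X.
K_c = [N] / ([M]).
This equals 0.533 at X = 0.348 (the root in 0 < X < 1).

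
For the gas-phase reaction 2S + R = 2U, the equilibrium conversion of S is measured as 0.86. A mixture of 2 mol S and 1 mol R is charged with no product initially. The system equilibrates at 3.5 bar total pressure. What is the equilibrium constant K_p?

K_p = 165 bar^-1

Let X = conversion of S (basis 2 mol S); extent of reaction ξ = X.
Mole table: n_S = 2 − 2X; n_R = 1 − X; n_U = 2X.
Total moles n_T = 3 − X.
At X = 0.86: n_S = 0.28, n_R = 0.14, n_U = 1.72, n_T = 2.14.
p_i = (n_i/n_T)·P. K_p = p_U^2 / (p_S^2 p_R) = 165 bar^-1.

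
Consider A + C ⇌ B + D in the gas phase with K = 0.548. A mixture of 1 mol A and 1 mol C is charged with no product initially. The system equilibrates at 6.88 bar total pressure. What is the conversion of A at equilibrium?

Basis: 1 mol A initially; let X = conversion of A. Extent ξ = X.
At extent ξ: n_A = 1 − X; n_C = 1 − X; n_B = X; n_D = X.
Total moles n_T = 2 (Δν = 0, constant).
With p_i = (n_i/n_T)P, K = p_B p_D / (p_A p_C).
Equating to 0.548 and solving on 0 < X < 1: X = 0.425.

X = 0.425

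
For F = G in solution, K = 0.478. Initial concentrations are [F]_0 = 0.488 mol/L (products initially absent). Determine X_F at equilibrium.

Let X = conversion of F; extent ξ = 0.488·X mol/L.
Concentrations: [F] = 0.488 − 0.488X; [G] = 0.488X.
K = [G] / ([F]).
Solving K = 0.478 for X ∈ (0,1): X = 0.323.

X = 0.323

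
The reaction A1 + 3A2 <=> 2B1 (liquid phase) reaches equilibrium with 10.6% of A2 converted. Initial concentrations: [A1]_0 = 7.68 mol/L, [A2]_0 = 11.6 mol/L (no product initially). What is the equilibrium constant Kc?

Kc = 8.29e-05 (mol/L)^-2

Let X = conversion of A2.
Concentrations: [A1] = 7.68 − 3.87X; [A2] = 11.6 − 11.6X; [B1] = 7.73X.
At X = 0.106: [A1] = 7.27, [A2] = 10.4, [B1] = 0.82.
Kc = [B1]^2 / ([A1] [A2]^3) = 8.29e-05 (mol/L)^-2.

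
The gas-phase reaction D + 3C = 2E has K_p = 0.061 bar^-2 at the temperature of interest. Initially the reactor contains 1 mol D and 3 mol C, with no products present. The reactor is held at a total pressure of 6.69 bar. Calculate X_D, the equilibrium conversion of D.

X = 0.436

Take 1 mol D as basis and let X be its fractional conversion, so ξ = X.
Mole table: n_D = 1 − X; n_C = 3 − 3X; n_E = 2X.
Summing: n_T = 4 − 2X.
Mole fractions y_i = n_i/n_T; K_p = p_E^2 / (p_D p_C^3) with p_i = y_i·P.
Equating to 0.061 bar^-2 and solving on 0 < X < 1: X = 0.436.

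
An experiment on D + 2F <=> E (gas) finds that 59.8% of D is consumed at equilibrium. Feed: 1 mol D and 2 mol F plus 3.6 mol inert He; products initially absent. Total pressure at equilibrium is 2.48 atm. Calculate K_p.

K_p = 10.9 atm^-2

Take 1 mol D as basis and let X be its fractional conversion, so ξ = X.
Moles: n_D = 1 − X; n_F = 2 − 2X; n_E = X; n_I = 3.6 (inert).
n_T = Σnᵢ = 6.6 − 2X.
At X = 0.598: n_D = 0.402, n_F = 0.804, n_E = 0.598, n_T = 5.4.
p_i = (n_i/n_T)·P. K_p = p_E / (p_D p_F^2) = 10.9 atm^-2.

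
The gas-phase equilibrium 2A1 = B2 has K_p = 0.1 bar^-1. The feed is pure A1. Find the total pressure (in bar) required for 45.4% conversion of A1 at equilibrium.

Basis: 1 mol A1 initially; let X = conversion of A1. Extent ξ = 0.5X.
At extent ξ: n_A1 = 1 − X; n_B2 = 0.5X.
Summing: n_T = 1 − 0.5X.
K_p = p_B2 / (p_A1^2) with p_i = (n_i/n_T)·P.
At X = 0.454: the mole-fraction product g(X) = Π y_i^ν_i = 0.5886. Since K_p = g(X)·P^{-1}, P = (g/K_p)^(1/1) = (0.5886/0.1)^(1/1) = 5.89 bar.

P = 5.89 bar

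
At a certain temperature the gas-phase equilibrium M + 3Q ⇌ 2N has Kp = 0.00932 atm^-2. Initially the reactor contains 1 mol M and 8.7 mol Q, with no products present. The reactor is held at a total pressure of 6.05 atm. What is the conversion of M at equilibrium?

Basis: 1 mol M initially; let X = conversion of M. Extent ξ = X.
At extent ξ: n_M = 1 − X; n_Q = 8.7 − 3X; n_N = 2X.
Total moles n_T = 9.7 − 2X.
y_i = n_i/n_T, p_i = y_i·P. Kp = p_N^2 / (p_M p_Q^3).
This yields a degree-4 equation in X; solving on (0,1), X = 0.475.

X = 0.475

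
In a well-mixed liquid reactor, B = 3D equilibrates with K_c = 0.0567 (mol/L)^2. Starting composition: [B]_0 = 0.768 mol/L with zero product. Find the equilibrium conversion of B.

Let X = conversion of B; extent ξ = 0.768·X mol/L.
Concentrations: [B] = 0.768 − 0.768X; [D] = 2.3X.
K_c = [D]^3 / ([B]).
Equating to 0.0567 (mol/L)^2: the physical root is X = 0.145.

X = 0.145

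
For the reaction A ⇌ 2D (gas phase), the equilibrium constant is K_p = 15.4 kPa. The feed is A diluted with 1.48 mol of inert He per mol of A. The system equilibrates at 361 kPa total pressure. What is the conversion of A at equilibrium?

Let X = conversion of A (basis 1 mol A); extent of reaction ξ = X.
Moles: n_A = 1 − X; n_D = 2X; n_I = 1.48 (inert).
n_T = Σnᵢ = 2.48 + X.
Mole fractions y_i = n_i/n_T; K_p = p_D^2 / (p_A) with p_i = y_i·P.
Setting this equal to 15.4 kPa and taking the physical root (0 < X < 1) gives X = 0.154.

X = 0.154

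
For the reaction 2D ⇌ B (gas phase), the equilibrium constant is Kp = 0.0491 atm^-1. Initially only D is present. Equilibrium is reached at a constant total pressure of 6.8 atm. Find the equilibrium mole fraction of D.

Take 1 mol D as basis and let X be its fractional conversion, so ξ = 0.5X.
Moles: n_D = 1 − X; n_B = 0.5X.
Total moles n_T = 1 − 0.5X.
y_i = n_i/n_T, p_i = y_i·P. Kp = p_B / (p_D^2).
Setting this equal to 0.0491 atm^-1 and taking the physical root (0 < X < 1) gives X = 0.346.
Then n_D = 0.654, n_T = 0.827, so y_D = 0.791.

y_D = 0.791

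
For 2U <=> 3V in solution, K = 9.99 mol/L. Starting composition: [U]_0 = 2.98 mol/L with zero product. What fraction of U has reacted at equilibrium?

Let X = conversion of U; extent ξ = 2.98X/2 mol/L.
Concentrations: [U] = 2.98 − 2.98X; [V] = 4.47X.
K = [V]^3 / ([U]^2).
This equals 9.99 at X = 0.569 (the root in 0 < X < 1).

X = 0.569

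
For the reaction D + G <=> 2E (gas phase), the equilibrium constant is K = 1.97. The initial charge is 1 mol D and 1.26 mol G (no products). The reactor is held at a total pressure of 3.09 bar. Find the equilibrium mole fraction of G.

y_G = 0.354

Take 1 mol D as basis and let X be its fractional conversion, so ξ = X.
Species balance: n_D = 1 − X; n_G = 1.26 − X; n_E = 2X.
Since Δν = 0, n_T = 2.26 throughout.
Mole fractions y_i = n_i/n_T; K = p_E^2 / (p_D p_G) with p_i = y_i·P.
This yields a degree-2 equation in X; solving on (0,1), X = 0.461.
Then n_G = 0.799, n_T = 2.26, so y_G = 0.354.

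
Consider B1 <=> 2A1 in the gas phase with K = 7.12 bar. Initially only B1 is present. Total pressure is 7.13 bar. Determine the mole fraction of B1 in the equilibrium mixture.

y_B1 = 0.382

Let X = conversion of B1 (basis 1 mol B1); extent of reaction ξ = X.
Species balance: n_B1 = 1 − X; n_A1 = 2X.
Summing: n_T = 1 + X.
y_i = n_i/n_T, p_i = y_i·P. K = p_A1^2 / (p_B1).
This yields a degree-2 equation in X; solving on (0,1), X = 0.447.
Then n_B1 = 0.553, n_T = 1.45, so y_B1 = 0.382.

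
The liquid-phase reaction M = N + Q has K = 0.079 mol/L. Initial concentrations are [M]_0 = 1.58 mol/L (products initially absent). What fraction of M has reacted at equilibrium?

X = 0.200

Let X = conversion of M; extent ξ = 1.58·X mol/L.
Concentrations: [M] = 1.58 − 1.58X; [N] = 1.58X; [Q] = 1.58X.
K = [N] [Q] / ([M]).
This equals 0.079 at X = 0.200 (the root in 0 < X < 1).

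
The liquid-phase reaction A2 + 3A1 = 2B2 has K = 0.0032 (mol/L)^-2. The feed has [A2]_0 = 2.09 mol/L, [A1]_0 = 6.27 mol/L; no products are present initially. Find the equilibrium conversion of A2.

Let X = conversion of A2; extent ξ = 2.09·X mol/L.
Concentrations: [A2] = 2.09 − 2.09X; [A1] = 6.27 − 6.27X; [B2] = 4.18X.
K = [B2]^2 / ([A2] [A1]^3).
Equating to 0.0032 (mol/L)^-2: the physical root is X = 0.198.

X = 0.198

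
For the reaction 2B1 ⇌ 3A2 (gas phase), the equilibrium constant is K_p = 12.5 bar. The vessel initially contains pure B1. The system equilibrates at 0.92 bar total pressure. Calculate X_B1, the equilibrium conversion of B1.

Let X = conversion of B1 (basis 1 mol B1); extent of reaction ξ = 0.5X.
At extent ξ: n_B1 = 1 − X; n_A2 = 1.5X.
Summing: n_T = 1 + 0.5X.
With p_i = (n_i/n_T)P, K_p = p_A2^3 / (p_B1^2).
Equating to 12.5 bar and solving on 0 < X < 1: X = 0.733.

X = 0.733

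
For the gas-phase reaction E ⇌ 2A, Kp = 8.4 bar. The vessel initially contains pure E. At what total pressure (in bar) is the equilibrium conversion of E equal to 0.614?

P = 3.47 bar

Basis: 1 mol E initially; let X = conversion of E. Extent ξ = X.
Moles: n_E = 1 − X; n_A = 2X.
n_T = Σnᵢ = 1 + X.
Kp = p_A^2 / (p_E) with p_i = (n_i/n_T)·P.
At X = 0.614: the mole-fraction product g(X) = Π y_i^ν_i = 2.421. Since Kp = g(X)·P^{1}, P = (Kp/g)^(1/1) = (8.4/2.421)^(1/1) = 3.47 bar.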